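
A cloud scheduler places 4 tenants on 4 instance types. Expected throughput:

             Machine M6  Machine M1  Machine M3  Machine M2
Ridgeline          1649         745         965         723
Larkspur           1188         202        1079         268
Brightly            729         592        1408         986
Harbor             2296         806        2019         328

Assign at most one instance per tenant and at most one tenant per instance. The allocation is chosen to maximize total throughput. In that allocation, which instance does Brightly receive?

This is a one-to-one assignment (maximum-weight bipartite matching).
Optimal: Ridgeline→Machine M1 (745 ops/s), Larkspur→Machine M3 (1079 ops/s), Brightly→Machine M2 (986 ops/s), Harbor→Machine M6 (2296 ops/s) — total 745+1079+986+2296 = 5106 ops/s.
Column-greedy (each instance in turn goes to its best remaining tenant) gives 4717 ops/s, worse by 389.
Brightly's own top instance is Machine M3 (1408 ops/s), but forcing Brightly→Machine M3 and reassigning the rest optimally gives only 4717 ops/s — worse by 389.

Brightly receives Machine M2.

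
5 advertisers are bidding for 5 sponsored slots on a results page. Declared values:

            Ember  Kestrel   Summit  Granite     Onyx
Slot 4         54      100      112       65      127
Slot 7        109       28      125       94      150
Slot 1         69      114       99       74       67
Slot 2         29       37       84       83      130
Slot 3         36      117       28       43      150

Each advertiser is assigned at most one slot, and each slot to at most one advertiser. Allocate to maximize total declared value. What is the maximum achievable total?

This is the linear assignment problem.
Optimal: Ember→Slot 7 ($109), Kestrel→Slot 1 ($114), Summit→Slot 4 ($112), Granite→Slot 2 ($83), Onyx→Slot 3 ($150) — total 109+114+112+83+150 = $568.
Next-best assignment: Ember→Slot 7, Kestrel→Slot 3, Summit→Slot 4, Granite→Slot 1, Onyx→Slot 2 = $542.

Max total: $568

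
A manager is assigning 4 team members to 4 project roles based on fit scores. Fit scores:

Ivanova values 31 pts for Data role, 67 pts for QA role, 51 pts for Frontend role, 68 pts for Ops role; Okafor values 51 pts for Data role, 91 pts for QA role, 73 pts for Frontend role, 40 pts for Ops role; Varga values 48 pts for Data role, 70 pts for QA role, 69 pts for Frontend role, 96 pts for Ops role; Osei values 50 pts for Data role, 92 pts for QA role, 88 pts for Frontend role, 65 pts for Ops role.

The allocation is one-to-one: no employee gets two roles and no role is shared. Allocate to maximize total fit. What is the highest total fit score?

This is the linear assignment problem.
Optimal: Ivanova→Data role (31 pts), Okafor→QA role (91 pts), Varga→Ops role (96 pts), Osei→Frontend role (88 pts) — total 31+91+96+88 = 306 pts.
Row-greedy (each employee in turn takes its best remaining role) gives 278 pts, worse by 28.
Next-best assignment: Ivanova→QA role, Okafor→Data role, Varga→Ops role, Osei→Frontend role = 302 pts.

Max total: 306 pts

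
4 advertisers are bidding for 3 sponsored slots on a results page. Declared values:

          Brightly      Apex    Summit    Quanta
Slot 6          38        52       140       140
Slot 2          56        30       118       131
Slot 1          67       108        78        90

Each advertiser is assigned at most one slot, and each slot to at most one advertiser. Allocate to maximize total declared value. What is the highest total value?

Optimal: Summit→Slot 6 ($140), Quanta→Slot 2 ($131), Apex→Slot 1 ($108) — total 140+131+108 = $379.

Maximum total: $379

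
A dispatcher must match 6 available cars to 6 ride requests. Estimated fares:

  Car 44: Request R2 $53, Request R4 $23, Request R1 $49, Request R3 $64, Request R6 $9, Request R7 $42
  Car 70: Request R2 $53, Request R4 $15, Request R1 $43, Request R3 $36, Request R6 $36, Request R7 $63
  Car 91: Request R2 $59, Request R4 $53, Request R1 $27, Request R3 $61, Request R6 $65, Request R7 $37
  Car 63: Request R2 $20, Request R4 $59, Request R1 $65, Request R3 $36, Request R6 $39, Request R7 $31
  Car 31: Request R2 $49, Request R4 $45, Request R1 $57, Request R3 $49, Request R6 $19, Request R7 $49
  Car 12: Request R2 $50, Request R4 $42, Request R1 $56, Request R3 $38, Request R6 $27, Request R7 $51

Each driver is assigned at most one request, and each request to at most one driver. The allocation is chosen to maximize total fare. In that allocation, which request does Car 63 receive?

Car 63 receives Request R4.

Treat this as an assignment problem: match each driver to one request.
Optimal: Car 44→Request R3 ($64), Car 70→Request R7 ($63), Car 91→Request R6 ($65), Car 63→Request R4 ($59), Car 31→Request R1 ($57), Car 12→Request R2 ($50) — total 64+63+65+59+57+50 = $358.
Max-entry greedy (repeatedly take the single best remaining cell) gives $352, worse by 6.
Car 63's own top request is Request R1 ($65), but forcing Car 63→Request R1 and reassigning the rest optimally gives only $352 — worse by 6.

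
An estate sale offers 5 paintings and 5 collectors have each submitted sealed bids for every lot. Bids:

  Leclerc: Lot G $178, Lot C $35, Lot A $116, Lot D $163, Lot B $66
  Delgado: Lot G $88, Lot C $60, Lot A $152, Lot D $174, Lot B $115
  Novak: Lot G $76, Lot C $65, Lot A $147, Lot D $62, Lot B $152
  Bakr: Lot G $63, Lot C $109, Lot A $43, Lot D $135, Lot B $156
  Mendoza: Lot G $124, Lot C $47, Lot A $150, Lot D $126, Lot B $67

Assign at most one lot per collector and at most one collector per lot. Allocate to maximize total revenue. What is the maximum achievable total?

This is a one-to-one assignment (maximum-weight bipartite matching).
Optimal: Leclerc→Lot G ($178), Delgado→Lot D ($174), Novak→Lot B ($152), Bakr→Lot C ($109), Mendoza→Lot A ($150) — total 178+174+152+109+150 = $763.
Max-entry greedy (repeatedly take the single best remaining cell) gives $723, worse by 40.
Next-best assignment: Leclerc→Lot G, Delgado→Lot D, Novak→Lot C, Bakr→Lot B, Mendoza→Lot A = $723.
Every other assignment is strictly worse.

Max total: $763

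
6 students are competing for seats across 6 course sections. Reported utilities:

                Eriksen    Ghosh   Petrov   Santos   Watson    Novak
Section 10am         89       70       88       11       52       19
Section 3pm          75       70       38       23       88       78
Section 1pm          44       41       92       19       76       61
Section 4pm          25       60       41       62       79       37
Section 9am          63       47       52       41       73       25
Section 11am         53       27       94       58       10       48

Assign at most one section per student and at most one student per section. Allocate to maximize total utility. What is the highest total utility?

Maximum total: 450 points

This is the linear assignment problem.
Optimal: Eriksen→Section 10am (89 points), Ghosh→Section 4pm (60 points), Petrov→Section 1pm (92 points), Santos→Section 11am (58 points), Watson→Section 9am (73 points), Novak→Section 3pm (78 points) — total 89+60+92+58+73+78 = 450 points.
Column-greedy (each section in turn goes to its best remaining student) gives 426 points, worse by 24.
Next-best assignment: Eriksen→Section 10am, Ghosh→Section 3pm, Petrov→Section 11am, Santos→Section 4pm, Watson→Section 9am, Novak→Section 1pm = 449 points.
Swapping Eriksen↔Santos (Eriksen→Section 11am 53 points, Santos→Section 10am 11 points) loses 83.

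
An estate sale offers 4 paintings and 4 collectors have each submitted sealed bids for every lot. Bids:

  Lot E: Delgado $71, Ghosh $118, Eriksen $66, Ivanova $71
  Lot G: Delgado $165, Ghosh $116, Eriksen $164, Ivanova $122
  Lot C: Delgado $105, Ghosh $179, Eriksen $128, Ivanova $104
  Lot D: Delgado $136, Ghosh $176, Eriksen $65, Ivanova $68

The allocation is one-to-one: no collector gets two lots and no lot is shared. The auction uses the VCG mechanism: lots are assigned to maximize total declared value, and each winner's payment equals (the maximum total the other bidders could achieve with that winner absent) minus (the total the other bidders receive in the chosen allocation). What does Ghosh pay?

Ghosh pays $33.

Efficient allocation: Delgado→Lot D ($136), Ghosh→Lot C ($179), Eriksen→Lot G ($164), Ivanova→Lot E ($71); total welfare W = $550.
Ghosh receives Lot C at value $179, so the others get W − 179 = $371.
Without Ghosh: best allocation of the remaining 3 bidders over all 4 lots is Delgado→Lot D ($136), Eriksen→Lot G ($164), Ivanova→Lot C ($104), total $404.
VCG payment = (others' best without Ghosh) − (others' welfare with Ghosh) = 404 − 371 = $33.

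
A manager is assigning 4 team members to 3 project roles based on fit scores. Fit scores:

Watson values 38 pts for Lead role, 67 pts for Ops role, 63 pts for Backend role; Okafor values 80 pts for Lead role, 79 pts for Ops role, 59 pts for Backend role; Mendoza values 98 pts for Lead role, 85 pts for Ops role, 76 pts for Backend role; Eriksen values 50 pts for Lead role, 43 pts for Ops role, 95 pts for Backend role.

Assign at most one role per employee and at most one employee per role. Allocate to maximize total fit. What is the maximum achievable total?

Maximum total: 272 pts

Treat this as an assignment problem: match each employee to one role.
Optimal: Mendoza→Lead role (98 pts), Okafor→Ops role (79 pts), Eriksen→Backend role (95 pts) — total 98+79+95 = 272 pts.
Row-greedy (each employee in turn takes its best remaining role) gives 223 pts, worse by 49.
Next-best assignment: Okafor→Lead role, Mendoza→Ops role, Eriksen→Backend role = 260 pts.
Swapping Okafor↔Mendoza (Okafor→Lead role 80 pts, Mendoza→Ops role 85 pts) loses 12.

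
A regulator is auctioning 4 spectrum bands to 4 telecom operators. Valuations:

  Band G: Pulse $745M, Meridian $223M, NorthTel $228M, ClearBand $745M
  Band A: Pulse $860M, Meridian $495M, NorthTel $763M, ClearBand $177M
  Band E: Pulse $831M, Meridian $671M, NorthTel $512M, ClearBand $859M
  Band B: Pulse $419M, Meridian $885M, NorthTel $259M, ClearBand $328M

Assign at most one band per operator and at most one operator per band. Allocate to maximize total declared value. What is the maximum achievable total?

Optimal: Pulse→Band G ($745M), Meridian→Band B ($885M), NorthTel→Band A ($763M), ClearBand→Band E ($859M) — total 745+885+763+859 = $3252M.
Row-greedy (each operator in turn takes its best remaining band) gives $3002M, worse by 250.
Swapping ClearBand↔Pulse (ClearBand→Band G $745M, Pulse→Band E $831M) loses 28.

Maximum total: $3252M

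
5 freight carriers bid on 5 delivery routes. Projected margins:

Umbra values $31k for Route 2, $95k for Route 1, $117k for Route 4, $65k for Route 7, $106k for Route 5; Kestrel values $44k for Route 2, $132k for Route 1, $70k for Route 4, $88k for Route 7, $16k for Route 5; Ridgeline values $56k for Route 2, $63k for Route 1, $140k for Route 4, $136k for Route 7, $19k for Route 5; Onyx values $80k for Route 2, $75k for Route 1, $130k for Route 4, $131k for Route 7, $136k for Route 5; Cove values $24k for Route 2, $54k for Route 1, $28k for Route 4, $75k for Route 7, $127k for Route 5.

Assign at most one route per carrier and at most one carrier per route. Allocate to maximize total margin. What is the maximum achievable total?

Maximum total: $592k

This is a one-to-one assignment (maximum-weight bipartite matching).
Optimal: Umbra→Route 4 ($117k), Kestrel→Route 1 ($132k), Ridgeline→Route 7 ($136k), Onyx→Route 2 ($80k), Cove→Route 5 ($127k) — total 117+132+136+80+127 = $592k.
Max-entry greedy (repeatedly take the single best remaining cell) gives $514k, worse by 78.
Next-best assignment: Umbra→Route 4, Kestrel→Route 1, Ridgeline→Route 2, Onyx→Route 7, Cove→Route 5 = $563k.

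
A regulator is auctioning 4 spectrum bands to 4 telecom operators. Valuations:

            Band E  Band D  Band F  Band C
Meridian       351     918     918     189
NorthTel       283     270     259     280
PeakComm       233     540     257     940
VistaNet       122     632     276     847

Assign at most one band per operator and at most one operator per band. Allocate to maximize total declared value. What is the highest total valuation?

Optimal: Meridian→Band F ($918M), NorthTel→Band E ($283M), PeakComm→Band C ($940M), VistaNet→Band D ($632M) — total 918+283+940+632 = $2773M.
Row-greedy (each operator in turn takes its best remaining band) gives $2417M, worse by 356.
Next-best assignment: Meridian→Band F, NorthTel→Band E, PeakComm→Band D, VistaNet→Band C = $2588M.
Every other assignment is strictly worse.

Maximum total: $2773M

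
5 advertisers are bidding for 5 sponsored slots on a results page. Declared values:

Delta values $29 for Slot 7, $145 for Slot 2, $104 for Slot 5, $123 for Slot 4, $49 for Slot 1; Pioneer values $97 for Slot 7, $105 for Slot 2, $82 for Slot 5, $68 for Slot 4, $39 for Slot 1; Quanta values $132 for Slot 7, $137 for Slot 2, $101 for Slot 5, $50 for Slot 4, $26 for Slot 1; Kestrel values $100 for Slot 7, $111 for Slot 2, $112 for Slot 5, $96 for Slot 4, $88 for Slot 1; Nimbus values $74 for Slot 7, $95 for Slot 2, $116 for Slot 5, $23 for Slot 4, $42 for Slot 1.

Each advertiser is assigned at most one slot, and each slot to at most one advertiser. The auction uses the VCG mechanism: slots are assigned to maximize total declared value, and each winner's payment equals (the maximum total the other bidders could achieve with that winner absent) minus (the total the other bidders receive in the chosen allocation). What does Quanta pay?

Quanta pays $22.

Efficient allocation: Delta→Slot 4 ($123), Pioneer→Slot 2 ($105), Quanta→Slot 7 ($132), Kestrel→Slot 1 ($88), Nimbus→Slot 5 ($116); total welfare W = $564.
Quanta receives Slot 7 at value $132, so the others get W − 132 = $432.
Without Quanta: best allocation of the remaining 4 bidders over all 5 slots is Delta→Slot 2 ($145), Pioneer→Slot 7 ($97), Kestrel→Slot 4 ($96), Nimbus→Slot 5 ($116), total $454.
VCG payment = (others' best without Quanta) − (others' welfare with Quanta) = 454 − 432 = $22.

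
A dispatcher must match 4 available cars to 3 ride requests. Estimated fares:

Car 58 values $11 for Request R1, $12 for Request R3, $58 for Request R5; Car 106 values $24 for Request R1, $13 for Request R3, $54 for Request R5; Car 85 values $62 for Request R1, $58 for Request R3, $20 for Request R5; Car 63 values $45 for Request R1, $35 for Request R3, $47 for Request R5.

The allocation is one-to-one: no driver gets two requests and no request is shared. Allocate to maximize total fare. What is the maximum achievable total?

Optimal: Car 63→Request R1 ($45), Car 85→Request R3 ($58), Car 58→Request R5 ($58) — total 45+58+58 = $161.
Row-greedy (each driver in turn takes its best remaining request) gives $140, worse by 21.
Next-best assignment: Car 63→Request R1, Car 85→Request R3, Car 106→Request R5 = $157.
Checked against all permutations: $161 is optimal.

Max total: $161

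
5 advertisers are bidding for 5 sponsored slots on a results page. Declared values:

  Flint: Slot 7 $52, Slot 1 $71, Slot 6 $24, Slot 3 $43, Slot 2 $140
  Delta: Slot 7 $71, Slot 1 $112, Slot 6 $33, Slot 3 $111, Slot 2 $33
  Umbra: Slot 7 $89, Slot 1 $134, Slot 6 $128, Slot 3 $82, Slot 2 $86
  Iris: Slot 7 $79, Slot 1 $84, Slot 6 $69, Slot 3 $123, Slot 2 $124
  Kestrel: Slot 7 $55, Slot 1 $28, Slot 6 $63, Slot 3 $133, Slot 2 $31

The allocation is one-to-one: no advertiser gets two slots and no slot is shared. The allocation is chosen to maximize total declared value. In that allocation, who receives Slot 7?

Treat this as an assignment problem: match each advertiser to one slot.
Optimal: Flint→Slot 2 ($140), Delta→Slot 1 ($112), Umbra→Slot 6 ($128), Iris→Slot 7 ($79), Kestrel→Slot 3 ($133) — total 140+112+128+79+133 = $592.
Max-entry greedy (repeatedly take the single best remaining cell) gives $519, worse by 73.
No other one-to-one assignment exceeds $592.
Iris's own top slot is Slot 2 ($124), but forcing Iris→Slot 2 and reassigning the rest optimally gives only $549 — worse by 43.

Iris receives Slot 7.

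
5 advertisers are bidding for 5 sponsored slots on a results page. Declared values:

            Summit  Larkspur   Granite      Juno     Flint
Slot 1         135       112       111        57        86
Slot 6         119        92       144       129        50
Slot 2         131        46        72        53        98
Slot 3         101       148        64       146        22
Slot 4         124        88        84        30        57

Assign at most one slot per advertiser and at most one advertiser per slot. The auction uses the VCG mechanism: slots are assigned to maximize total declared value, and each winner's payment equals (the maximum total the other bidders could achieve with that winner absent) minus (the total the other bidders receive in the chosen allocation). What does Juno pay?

Efficient allocation: Summit→Slot 4 ($124), Larkspur→Slot 1 ($112), Granite→Slot 6 ($144), Juno→Slot 3 ($146), Flint→Slot 2 ($98); total welfare W = $624.
Juno receives Slot 3 at value $146, so the others get W − 146 = $478.
Without Juno: best allocation of the remaining 4 bidders over all 5 slots is Summit→Slot 1 ($135), Larkspur→Slot 3 ($148), Granite→Slot 6 ($144), Flint→Slot 2 ($98), total $525.
VCG payment = (others' best without Juno) − (others' welfare with Juno) = 525 − 478 = $47.

Juno pays $47.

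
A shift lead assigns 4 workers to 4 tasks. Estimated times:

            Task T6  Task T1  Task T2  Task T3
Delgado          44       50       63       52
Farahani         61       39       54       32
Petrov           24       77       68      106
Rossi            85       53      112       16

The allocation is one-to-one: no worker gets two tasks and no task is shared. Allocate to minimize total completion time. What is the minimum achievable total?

Treat this as an assignment problem: match each worker to one task.
Optimal: Delgado→Task T2 (63 min), Farahani→Task T1 (39 min), Petrov→Task T6 (24 min), Rossi→Task T3 (16 min) — total 63+39+24+16 = 142 min.
Row-greedy (each worker in turn takes its cheapest remaining task) gives 197 min, worse by 55.
Next-best assignment: Delgado→Task T1, Farahani→Task T2, Petrov→Task T6, Rossi→Task T3 = 144 min.

Minimum total: 142 min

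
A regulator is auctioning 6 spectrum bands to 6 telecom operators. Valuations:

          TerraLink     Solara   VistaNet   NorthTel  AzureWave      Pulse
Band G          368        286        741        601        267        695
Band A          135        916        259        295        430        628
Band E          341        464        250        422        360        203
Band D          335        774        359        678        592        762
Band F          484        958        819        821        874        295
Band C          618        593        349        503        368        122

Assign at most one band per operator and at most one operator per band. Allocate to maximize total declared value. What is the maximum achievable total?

Max total: $4333M

Optimal: TerraLink→Band C ($618M), Solara→Band A ($916M), VistaNet→Band G ($741M), NorthTel→Band E ($422M), AzureWave→Band F ($874M), Pulse→Band D ($762M) — total 618+916+741+422+874+762 = $4333M.
Row-greedy (each operator in turn takes its best remaining band) gives $3628M, worse by 705.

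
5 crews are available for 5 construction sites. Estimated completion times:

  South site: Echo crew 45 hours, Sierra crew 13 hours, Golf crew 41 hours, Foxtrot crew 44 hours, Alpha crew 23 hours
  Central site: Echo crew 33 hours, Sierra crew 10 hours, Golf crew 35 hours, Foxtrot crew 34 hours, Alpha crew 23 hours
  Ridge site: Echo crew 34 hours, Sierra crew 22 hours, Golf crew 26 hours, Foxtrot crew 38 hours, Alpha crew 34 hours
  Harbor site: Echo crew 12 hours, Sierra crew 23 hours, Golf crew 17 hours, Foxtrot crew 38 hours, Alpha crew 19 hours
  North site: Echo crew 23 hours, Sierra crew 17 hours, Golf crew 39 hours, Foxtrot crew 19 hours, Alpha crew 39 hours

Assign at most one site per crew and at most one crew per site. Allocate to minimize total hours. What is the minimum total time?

This is a one-to-one assignment (minimum-cost bipartite matching).
Optimal: Echo crew→Harbor site (12 hours), Sierra crew→Central site (10 hours), Golf crew→Ridge site (26 hours), Foxtrot crew→North site (19 hours), Alpha crew→South site (23 hours) — total 12+10+26+19+23 = 90 hours.
Column-greedy (each site in turn goes to its cheapest remaining crew) gives 93 hours, worse by 3.
Next-best assignment: Echo crew→Harbor site, Sierra crew→South site, Golf crew→Ridge site, Foxtrot crew→North site, Alpha crew→Central site = 93 hours.
Swapping Foxtrot crew↔Alpha crew (Foxtrot crew→South site 44 hours, Alpha crew→North site 39 hours) adds 41.

Minimum total: 90 hours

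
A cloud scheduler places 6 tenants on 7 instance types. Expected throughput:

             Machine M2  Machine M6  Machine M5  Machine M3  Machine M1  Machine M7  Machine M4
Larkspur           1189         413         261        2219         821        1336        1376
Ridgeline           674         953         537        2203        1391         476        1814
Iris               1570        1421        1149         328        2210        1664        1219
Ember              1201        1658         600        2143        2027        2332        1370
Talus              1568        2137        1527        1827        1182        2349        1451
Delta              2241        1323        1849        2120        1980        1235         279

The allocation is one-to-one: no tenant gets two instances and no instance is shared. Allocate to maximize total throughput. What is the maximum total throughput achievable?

Optimal: Larkspur→Machine M3 (2219 ops/s), Ridgeline→Machine M4 (1814 ops/s), Iris→Machine M1 (2210 ops/s), Ember→Machine M7 (2332 ops/s), Talus→Machine M6 (2137 ops/s), Delta→Machine M2 (2241 ops/s) — total 2219+1814+2210+2332+2137+2241 = 12953 ops/s.
Column-greedy (each instance in turn goes to its best remaining tenant) gives 10249 ops/s, worse by 2704.
Next-best assignment: Larkspur→Machine M3, Ridgeline→Machine M4, Iris→Machine M1, Ember→Machine M7, Talus→Machine M6, Delta→Machine M5 = 12561 ops/s.
Every other assignment is strictly worse.

Maximum total: 12953 ops/s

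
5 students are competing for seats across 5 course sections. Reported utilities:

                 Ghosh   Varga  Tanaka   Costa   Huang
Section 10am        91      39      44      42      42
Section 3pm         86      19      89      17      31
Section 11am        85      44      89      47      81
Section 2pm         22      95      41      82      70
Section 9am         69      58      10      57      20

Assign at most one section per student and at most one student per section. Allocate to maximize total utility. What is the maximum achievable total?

Treat this as an assignment problem: match each student to one section.
Optimal: Ghosh→Section 10am (91 points), Varga→Section 2pm (95 points), Tanaka→Section 3pm (89 points), Costa→Section 9am (57 points), Huang→Section 11am (81 points) — total 91+95+89+57+81 = 413 points.

Maximum total: 413 points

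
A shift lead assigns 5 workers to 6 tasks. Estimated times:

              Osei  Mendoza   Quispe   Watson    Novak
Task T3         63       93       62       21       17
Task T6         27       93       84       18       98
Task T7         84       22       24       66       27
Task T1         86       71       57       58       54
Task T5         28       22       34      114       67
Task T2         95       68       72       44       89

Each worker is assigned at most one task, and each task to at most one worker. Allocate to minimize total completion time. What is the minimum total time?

This is the linear assignment problem.
Optimal: Osei→Task T6 (27 min), Mendoza→Task T5 (22 min), Quispe→Task T7 (24 min), Watson→Task T2 (44 min), Novak→Task T3 (17 min) — total 27+22+24+44+17 = 134 min.
Row-greedy (each worker in turn takes its cheapest remaining task) gives 158 min, worse by 24.
Next-best assignment: Osei→Task T5, Mendoza→Task T7, Quispe→Task T1, Watson→Task T6, Novak→Task T3 = 142 min.
Swapping Novak↔Mendoza (Novak→Task T5 67 min, Mendoza→Task T3 93 min) adds 121.
No other one-to-one assignment undercuts 134 min.

Minimum total: 134 min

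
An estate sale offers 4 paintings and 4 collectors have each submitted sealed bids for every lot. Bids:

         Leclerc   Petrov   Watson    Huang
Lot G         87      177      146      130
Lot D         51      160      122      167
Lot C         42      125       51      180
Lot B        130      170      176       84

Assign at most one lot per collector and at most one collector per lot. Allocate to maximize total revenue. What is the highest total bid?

Maximum total: $616

Optimal: Leclerc→Lot B ($130), Petrov→Lot D ($160), Watson→Lot G ($146), Huang→Lot C ($180) — total 130+160+146+180 = $616.
Max-entry greedy (repeatedly take the single best remaining cell) gives $584, worse by 32.
Next-best assignment: Leclerc→Lot B, Petrov→Lot G, Watson→Lot D, Huang→Lot C = $609.
No other one-to-one assignment exceeds $616.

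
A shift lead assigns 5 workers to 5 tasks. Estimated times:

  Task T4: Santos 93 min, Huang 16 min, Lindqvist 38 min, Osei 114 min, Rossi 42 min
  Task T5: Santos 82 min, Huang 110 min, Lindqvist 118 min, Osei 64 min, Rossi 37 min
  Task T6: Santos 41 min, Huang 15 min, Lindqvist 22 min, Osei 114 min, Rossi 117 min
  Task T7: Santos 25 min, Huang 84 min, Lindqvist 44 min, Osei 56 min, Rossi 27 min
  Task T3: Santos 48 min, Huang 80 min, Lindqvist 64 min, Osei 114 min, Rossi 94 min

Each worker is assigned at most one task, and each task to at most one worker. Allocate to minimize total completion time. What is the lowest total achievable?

Minimum total: 177 min

This is a one-to-one assignment (minimum-cost bipartite matching).
Optimal: Santos→Task T3 (48 min), Huang→Task T4 (16 min), Lindqvist→Task T6 (22 min), Osei→Task T5 (64 min), Rossi→Task T7 (27 min) — total 48+16+22+64+27 = 177 min.
Column-greedy (each task in turn goes to its cheapest remaining worker) gives 214 min, worse by 37.
Next-best assignment: Santos→Task T3, Huang→Task T4, Lindqvist→Task T6, Osei→Task T7, Rossi→Task T5 = 179 min.
Swapping Huang↔Santos (Huang→Task T3 80 min, Santos→Task T4 93 min) adds 109.
No other one-to-one assignment undercuts 177 min.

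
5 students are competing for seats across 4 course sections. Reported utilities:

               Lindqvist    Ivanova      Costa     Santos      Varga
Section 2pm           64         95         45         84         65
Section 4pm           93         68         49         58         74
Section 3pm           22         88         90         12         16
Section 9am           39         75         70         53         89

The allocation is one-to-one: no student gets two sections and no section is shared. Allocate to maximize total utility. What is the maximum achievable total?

This is the linear assignment problem.
Optimal: Ivanova→Section 2pm (95 points), Lindqvist→Section 4pm (93 points), Costa→Section 3pm (90 points), Varga→Section 9am (89 points) — total 95+93+90+89 = 367 points.
Row-greedy (each student in turn takes its best remaining section) gives 331 points, worse by 36.
Swapping Lindqvist↔Varga (Lindqvist→Section 9am 39 points, Varga→Section 4pm 74 points) loses 69.
Every other assignment is strictly worse.

Maximum total: 367 points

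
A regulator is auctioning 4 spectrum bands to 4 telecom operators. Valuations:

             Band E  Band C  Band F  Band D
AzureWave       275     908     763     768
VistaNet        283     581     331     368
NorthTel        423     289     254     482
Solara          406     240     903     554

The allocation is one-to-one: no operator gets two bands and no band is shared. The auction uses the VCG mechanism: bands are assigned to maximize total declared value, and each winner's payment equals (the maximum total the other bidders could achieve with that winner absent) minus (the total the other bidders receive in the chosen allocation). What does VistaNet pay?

Efficient allocation: AzureWave→Band D ($768M), VistaNet→Band C ($581M), NorthTel→Band E ($423M), Solara→Band F ($903M); total welfare W = $2675M.
VistaNet receives Band C at value $581M, so the others get W − 581 = $2094M.
Without VistaNet: best allocation of the remaining 3 bidders over all 4 bands is AzureWave→Band C ($908M), NorthTel→Band D ($482M), Solara→Band F ($903M), total $2293M.
VCG payment = (others' best without VistaNet) − (others' welfare with VistaNet) = 2293 − 2094 = $199M.

VistaNet pays $199M.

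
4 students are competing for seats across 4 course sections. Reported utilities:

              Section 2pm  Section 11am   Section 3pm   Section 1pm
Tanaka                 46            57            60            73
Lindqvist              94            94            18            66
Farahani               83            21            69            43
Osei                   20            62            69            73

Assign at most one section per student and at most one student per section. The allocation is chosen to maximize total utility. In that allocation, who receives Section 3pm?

Osei receives Section 3pm.

Optimal: Tanaka→Section 1pm (73 points), Lindqvist→Section 11am (94 points), Farahani→Section 2pm (83 points), Osei→Section 3pm (69 points) — total 73+94+83+69 = 319 points.
Max-entry greedy (repeatedly take the single best remaining cell) gives 298 points, worse by 21.
Next-best assignment: Tanaka→Section 3pm, Lindqvist→Section 11am, Farahani→Section 2pm, Osei→Section 1pm = 310 points.
Checked against all permutations: 319 points is optimal.
Osei's own top section is Section 1pm (73 points), but forcing Osei→Section 1pm and reassigning the rest optimally gives only 310 points — worse by 9.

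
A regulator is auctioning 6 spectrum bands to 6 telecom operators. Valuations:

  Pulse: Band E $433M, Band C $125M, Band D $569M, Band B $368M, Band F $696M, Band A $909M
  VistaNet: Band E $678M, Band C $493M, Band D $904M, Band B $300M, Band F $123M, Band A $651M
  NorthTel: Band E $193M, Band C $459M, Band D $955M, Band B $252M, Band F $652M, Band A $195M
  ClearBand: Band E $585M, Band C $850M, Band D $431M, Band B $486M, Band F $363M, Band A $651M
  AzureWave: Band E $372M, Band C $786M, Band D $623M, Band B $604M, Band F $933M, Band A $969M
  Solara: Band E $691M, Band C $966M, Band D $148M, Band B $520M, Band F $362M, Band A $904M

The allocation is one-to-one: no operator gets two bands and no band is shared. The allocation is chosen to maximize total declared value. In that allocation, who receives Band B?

This is a one-to-one assignment (maximum-weight bipartite matching).
Optimal: Pulse→Band A ($909M), VistaNet→Band E ($678M), NorthTel→Band D ($955M), ClearBand→Band B ($486M), AzureWave→Band F ($933M), Solara→Band C ($966M) — total 909+678+955+486+933+966 = $4927M.
Max-entry greedy (repeatedly take the single best remaining cell) gives $4750M, worse by 177.
Next-best assignment: Pulse→Band A, VistaNet→Band E, NorthTel→Band D, ClearBand→Band C, AzureWave→Band F, Solara→Band B = $4845M.
Swapping Solara↔AzureWave (Solara→Band F $362M, AzureWave→Band C $786M) loses 751.
Every other assignment is strictly worse.
ClearBand's own top band is Band C ($850M), but forcing ClearBand→Band C and reassigning the rest optimally gives only $4845M — worse by 82.

ClearBand receives Band B.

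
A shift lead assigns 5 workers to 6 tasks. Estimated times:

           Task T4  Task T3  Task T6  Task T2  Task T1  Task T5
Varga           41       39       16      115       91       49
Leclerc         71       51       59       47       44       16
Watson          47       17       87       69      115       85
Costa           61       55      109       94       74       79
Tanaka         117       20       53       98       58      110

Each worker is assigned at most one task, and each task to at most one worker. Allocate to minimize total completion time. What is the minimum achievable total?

Minimum total: 168 min

This is a one-to-one assignment (minimum-cost bipartite matching).
Optimal: Varga→Task T6 (16 min), Leclerc→Task T5 (16 min), Watson→Task T3 (17 min), Costa→Task T4 (61 min), Tanaka→Task T1 (58 min) — total 16+16+17+61+58 = 168 min.
Column-greedy (each task in turn goes to its cheapest remaining worker) gives 232 min, worse by 64.
Swapping Varga↔Watson (Varga→Task T3 39 min, Watson→Task T6 87 min) adds 93.
Checked against all permutations: 168 min is optimal.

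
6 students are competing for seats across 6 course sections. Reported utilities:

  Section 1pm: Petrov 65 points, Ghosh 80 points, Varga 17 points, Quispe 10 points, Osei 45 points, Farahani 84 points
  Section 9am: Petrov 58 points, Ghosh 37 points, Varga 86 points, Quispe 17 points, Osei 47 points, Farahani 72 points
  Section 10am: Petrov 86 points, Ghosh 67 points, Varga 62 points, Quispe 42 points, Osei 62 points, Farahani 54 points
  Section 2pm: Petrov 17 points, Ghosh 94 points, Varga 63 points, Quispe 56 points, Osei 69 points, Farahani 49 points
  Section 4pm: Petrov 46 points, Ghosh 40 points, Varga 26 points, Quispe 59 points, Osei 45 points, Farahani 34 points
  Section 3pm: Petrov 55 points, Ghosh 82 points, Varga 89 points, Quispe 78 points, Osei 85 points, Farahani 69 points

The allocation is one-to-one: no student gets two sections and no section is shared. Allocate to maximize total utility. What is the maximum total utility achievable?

Max total: 494 points

Optimal: Petrov→Section 10am (86 points), Ghosh→Section 2pm (94 points), Varga→Section 9am (86 points), Quispe→Section 4pm (59 points), Osei→Section 3pm (85 points), Farahani→Section 1pm (84 points) — total 86+94+86+59+85+84 = 494 points.
Row-greedy (each student in turn takes its best remaining section) gives 459 points, worse by 35.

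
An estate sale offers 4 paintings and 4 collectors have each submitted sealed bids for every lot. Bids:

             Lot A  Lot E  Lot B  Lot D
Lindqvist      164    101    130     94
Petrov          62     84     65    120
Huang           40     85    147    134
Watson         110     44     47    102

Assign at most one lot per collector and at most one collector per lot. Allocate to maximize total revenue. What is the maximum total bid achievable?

Optimal: Lindqvist→Lot A ($164), Petrov→Lot E ($84), Huang→Lot B ($147), Watson→Lot D ($102) — total 164+84+147+102 = $497.
Max-entry greedy (repeatedly take the single best remaining cell) gives $475, worse by 22.
Next-best assignment: Lindqvist→Lot E, Petrov→Lot D, Huang→Lot B, Watson→Lot A = $478.

Max total: $497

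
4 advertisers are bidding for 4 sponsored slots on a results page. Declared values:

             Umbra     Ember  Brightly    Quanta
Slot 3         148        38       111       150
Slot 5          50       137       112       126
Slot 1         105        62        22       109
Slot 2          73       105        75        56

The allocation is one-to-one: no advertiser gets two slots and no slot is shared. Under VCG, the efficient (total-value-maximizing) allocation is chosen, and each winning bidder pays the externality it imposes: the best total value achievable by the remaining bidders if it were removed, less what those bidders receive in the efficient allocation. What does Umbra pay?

Efficient allocation: Umbra→Slot 3 ($148), Ember→Slot 2 ($105), Brightly→Slot 5 ($112), Quanta→Slot 1 ($109); total welfare W = $474.
Umbra receives Slot 3 at value $148, so the others get W − 148 = $326.
Without Umbra: best allocation of the remaining 3 bidders over all 4 slots is Ember→Slot 2 ($105), Brightly→Slot 5 ($112), Quanta→Slot 3 ($150), total $367.
VCG payment = (others' best without Umbra) − (others' welfare with Umbra) = 367 − 326 = $41.

Umbra pays $41.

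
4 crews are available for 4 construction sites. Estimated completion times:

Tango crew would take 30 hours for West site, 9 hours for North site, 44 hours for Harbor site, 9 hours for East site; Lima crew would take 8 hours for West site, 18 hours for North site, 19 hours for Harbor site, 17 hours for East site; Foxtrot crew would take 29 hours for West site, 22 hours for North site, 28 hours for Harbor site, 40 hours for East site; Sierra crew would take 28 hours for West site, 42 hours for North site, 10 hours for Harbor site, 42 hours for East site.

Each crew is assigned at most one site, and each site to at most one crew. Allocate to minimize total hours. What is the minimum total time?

Min total: 49 hours

Optimal: Tango crew→East site (9 hours), Lima crew→West site (8 hours), Foxtrot crew→North site (22 hours), Sierra crew→Harbor site (10 hours) — total 9+8+22+10 = 49 hours.
Column-greedy (each site in turn goes to its cheapest remaining crew) gives 67 hours, worse by 18.
Next-best assignment: Tango crew→North site, Lima crew→East site, Foxtrot crew→West site, Sierra crew→Harbor site = 65 hours.
No other one-to-one assignment undercuts 49 hours.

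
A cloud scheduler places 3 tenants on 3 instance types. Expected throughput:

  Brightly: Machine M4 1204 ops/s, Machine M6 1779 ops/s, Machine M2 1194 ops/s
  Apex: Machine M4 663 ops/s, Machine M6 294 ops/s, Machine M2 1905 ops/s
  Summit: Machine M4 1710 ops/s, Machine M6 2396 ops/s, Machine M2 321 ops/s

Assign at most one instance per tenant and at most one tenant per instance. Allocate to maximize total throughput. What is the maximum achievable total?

This is the linear assignment problem.
Optimal: Brightly→Machine M4 (1204 ops/s), Apex→Machine M2 (1905 ops/s), Summit→Machine M6 (2396 ops/s) — total 1204+1905+2396 = 5505 ops/s.
Row-greedy (each tenant in turn takes its best remaining instance) gives 5394 ops/s, worse by 111.
Next-best assignment: Brightly→Machine M6, Apex→Machine M2, Summit→Machine M4 = 5394 ops/s.

Max total: 5505 ops/s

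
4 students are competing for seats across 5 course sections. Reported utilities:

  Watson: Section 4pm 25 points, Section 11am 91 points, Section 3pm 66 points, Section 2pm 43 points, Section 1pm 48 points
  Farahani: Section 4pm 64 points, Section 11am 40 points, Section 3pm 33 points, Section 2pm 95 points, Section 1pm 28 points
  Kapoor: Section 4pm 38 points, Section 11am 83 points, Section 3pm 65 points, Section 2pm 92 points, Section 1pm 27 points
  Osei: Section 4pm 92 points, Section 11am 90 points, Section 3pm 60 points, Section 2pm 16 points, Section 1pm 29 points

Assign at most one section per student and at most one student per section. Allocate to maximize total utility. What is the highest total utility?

Treat this as an assignment problem: match each student to one section.
Optimal: Watson→Section 11am (91 points), Farahani→Section 2pm (95 points), Kapoor→Section 3pm (65 points), Osei→Section 4pm (92 points) — total 91+95+65+92 = 343 points.

Maximum total: 343 points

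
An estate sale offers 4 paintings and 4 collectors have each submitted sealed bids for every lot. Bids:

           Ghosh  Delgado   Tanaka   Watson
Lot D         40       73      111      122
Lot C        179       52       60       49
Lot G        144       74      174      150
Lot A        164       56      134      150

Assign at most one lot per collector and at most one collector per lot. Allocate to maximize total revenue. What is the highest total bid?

Maximum total: $576

Optimal: Ghosh→Lot C ($179), Delgado→Lot D ($73), Tanaka→Lot G ($174), Watson→Lot A ($150) — total 179+73+174+150 = $576.
Row-greedy (each collector in turn takes its best remaining lot) gives $509, worse by 67.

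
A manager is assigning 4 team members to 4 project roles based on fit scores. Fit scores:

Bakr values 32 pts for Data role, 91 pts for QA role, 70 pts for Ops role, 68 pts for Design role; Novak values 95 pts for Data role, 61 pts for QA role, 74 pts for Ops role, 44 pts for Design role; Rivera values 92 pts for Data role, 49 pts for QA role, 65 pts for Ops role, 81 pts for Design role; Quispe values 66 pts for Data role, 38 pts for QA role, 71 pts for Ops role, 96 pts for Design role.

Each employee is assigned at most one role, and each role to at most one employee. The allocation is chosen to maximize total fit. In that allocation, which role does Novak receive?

Treat this as an assignment problem: match each employee to one role.
Optimal: Bakr→QA role (91 pts), Novak→Ops role (74 pts), Rivera→Data role (92 pts), Quispe→Design role (96 pts) — total 91+74+92+96 = 353 pts.
Novak's own top role is Data role (95 pts), but forcing Novak→Data role and reassigning the rest optimally gives only 347 pts — worse by 6.

Novak receives Ops role.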